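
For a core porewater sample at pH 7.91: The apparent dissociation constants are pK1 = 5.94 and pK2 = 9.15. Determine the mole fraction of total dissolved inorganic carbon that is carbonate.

α₂ = 0.0539

α₂ = 1 / (1 + [H⁺]/K2 + [H⁺]²/(K1K2)) = 1 / (1 + 10^+1.24 + 10^-0.73)
   = 1 / (1 + 17.378 + 0.18621) = 1/18.564 = 0.05387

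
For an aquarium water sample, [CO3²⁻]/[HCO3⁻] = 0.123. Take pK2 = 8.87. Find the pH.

From K2 = [H⁺][CO3²⁻]/[HCO3⁻]:  pH = pK2 + log₁₀([CO3²⁻]/[HCO3⁻])
log₁₀(0.123) = -0.910
pH = 8.87 + (-0.910) = 7.96

pH = 7.96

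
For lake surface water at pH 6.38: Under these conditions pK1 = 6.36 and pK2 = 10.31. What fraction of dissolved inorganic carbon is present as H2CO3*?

α₀ = 1 / (1 + K1/[H⁺] + K1K2/[H⁺]²) = 1 / (1 + 10^+0.02 + 10^-3.91)
   = 1 / (1 + 1.0471 + 0.00012303) = 1/2.0473 = 0.4885

α₀ = 0.488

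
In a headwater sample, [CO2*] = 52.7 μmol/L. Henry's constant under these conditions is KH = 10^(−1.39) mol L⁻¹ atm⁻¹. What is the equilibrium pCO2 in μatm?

pCO2 = 1290 μatm

KH = 10^(−1.39) = 4.074×10^-2 mol L⁻¹ atm⁻¹
pCO2 = [CO2*]/KH = 52.7×10^-6 / 4.074×10^-2 = 1.29×10^-3 atm = 1290 μatm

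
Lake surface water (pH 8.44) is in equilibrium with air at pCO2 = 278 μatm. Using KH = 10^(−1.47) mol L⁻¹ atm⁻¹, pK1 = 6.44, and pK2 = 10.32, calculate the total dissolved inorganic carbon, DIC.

DIC = 0.964 mmol/L

[CO2*] = KH · pCO2 = 10^(−1.47) × 278×10^-6 = 9.420×10^-6 mol/L
α₀ = 1/(1 + K1/[H⁺] + K1K2/[H⁺]²) = 1/(1 + 10^+2.00 + 10^+0.12) = 0.009773
DIC = [CO2*]/α₀ = 9.420×10^-6 / 0.009773 = 0.964 mmol/L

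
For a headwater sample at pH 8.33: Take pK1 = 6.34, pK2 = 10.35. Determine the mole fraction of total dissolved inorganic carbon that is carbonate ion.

α₂ = 1 / (1 + [H⁺]/K2 + [H⁺]²/(K1K2)) = 1 / (1 + 10^+2.02 + 10^+0.03)
   = 1 / (1 + 104.71 + 1.0715) = 1/106.78 = 0.009365

α₂ = 0.00936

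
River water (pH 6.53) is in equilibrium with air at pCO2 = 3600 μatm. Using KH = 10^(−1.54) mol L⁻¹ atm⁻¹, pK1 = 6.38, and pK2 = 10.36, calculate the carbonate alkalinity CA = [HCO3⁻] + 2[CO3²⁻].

CA = 0.147 mmol/L

[CO2*] = KH · pCO2 = 10^(−1.54) × 3600×10^-6 = 1.038×10^-4 mol/L
α₀ = 1/(1 + K1/[H⁺] + K1K2/[H⁺]²) = 1/(1 + 10^+0.15 + 10^-3.68) = 0.4145
DIC = [CO2*]/α₀ = 1.038×10^-4 / 0.4145 = 0.2505 mmol/L
CA = (α₁ + 2α₂)·DIC = (0.5854 + 2×8.659×10^-5) × 0.2505 = 0.147 mmol/L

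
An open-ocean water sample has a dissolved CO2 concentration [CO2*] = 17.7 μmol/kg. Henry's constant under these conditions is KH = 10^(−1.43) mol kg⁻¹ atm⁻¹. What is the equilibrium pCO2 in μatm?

KH = 10^(−1.43) = 3.715×10^-2 mol kg⁻¹ atm⁻¹
pCO2 = [CO2*]/KH = 17.7×10^-6 / 3.715×10^-2 = 4.76×10^-4 atm = 476 μatm

pCO2 = 476 μatm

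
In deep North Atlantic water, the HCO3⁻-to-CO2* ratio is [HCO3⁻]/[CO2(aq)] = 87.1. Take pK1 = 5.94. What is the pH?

pH = 7.88

From K1 = [H⁺][HCO3⁻]/[CO2(aq)]:  pH = pK1 + log₁₀([HCO3⁻]/[CO2(aq)])
log₁₀(87.1) = +1.940
pH = 5.94 + (+1.940) = 7.88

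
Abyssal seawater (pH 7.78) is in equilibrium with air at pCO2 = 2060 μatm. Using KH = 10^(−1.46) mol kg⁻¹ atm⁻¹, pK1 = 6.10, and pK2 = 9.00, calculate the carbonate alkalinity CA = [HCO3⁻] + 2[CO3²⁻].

CA = 3.83 mmol/kg

[CO2*] = KH · pCO2 = 10^(−1.46) × 2060×10^-6 = 7.143×10^-5 mol/kg
α₀ = 1/(1 + K1/[H⁺] + K1K2/[H⁺]²) = 1/(1 + 10^+1.68 + 10^+0.46) = 0.01932
DIC = [CO2*]/α₀ = 7.143×10^-5 / 0.01932 = 3.696 mmol/kg
CA = (α₁ + 2α₂)·DIC = (0.9249 + 2×0.05573) × 3.696 = 3.83 mmol/kg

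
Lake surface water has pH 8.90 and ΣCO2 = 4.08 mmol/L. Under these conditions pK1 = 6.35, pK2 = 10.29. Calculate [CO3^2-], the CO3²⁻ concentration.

[CO3²⁻] = 0.159 mmol/L

α₂ = 1 / (1 + [H⁺]/K2 + [H⁺]²/(K1K2)) = 1 / (1 + 10^+1.39 + 10^-1.16)
   = 1 / (1 + 24.547 + 0.069183) = 1/25.616 = 0.03904
[CO3²⁻] = α₂ × DIC = 0.03904 × 4.08 = 0.159 mmol/L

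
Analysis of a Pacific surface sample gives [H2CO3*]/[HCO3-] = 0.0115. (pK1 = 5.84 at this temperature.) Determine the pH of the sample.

From K1 = [H⁺][HCO3-]/[H2CO3*]:  pH = pK1 − log₁₀([H2CO3*]/[HCO3-])
log₁₀(0.0115) = -1.939
pH = 5.84 − (-1.939) = 7.78

pH = 7.78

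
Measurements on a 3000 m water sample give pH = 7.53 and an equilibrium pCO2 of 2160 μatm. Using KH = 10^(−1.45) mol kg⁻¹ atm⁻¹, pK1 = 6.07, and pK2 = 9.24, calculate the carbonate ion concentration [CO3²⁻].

[CO3²⁻] = 0.0431 mmol/kg

[CO2*] = KH · pCO2 = 10^(−1.45) × 2160×10^-6 = 7.664×10^-5 mol/kg
α₀ = 1/(1 + K1/[H⁺] + K1K2/[H⁺]²) = 1/(1 + 10^+1.46 + 10^-0.25) = 0.03289
DIC = [CO2*]/α₀ = 7.664×10^-5 / 0.03289 = 2.330 mmol/kg
[CO3²⁻] = α₂·DIC; α₂ = 0.01850, so [CO3²⁻] = 0.01850 × 2.330 = 0.0431 mmol/kg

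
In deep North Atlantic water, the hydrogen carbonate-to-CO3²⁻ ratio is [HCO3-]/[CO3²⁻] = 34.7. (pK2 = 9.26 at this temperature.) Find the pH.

From K2 = [H⁺][CO3²⁻]/[HCO3-]:  pH = pK2 − log₁₀([HCO3-]/[CO3²⁻])
log₁₀(34.7) = +1.540
pH = 9.26 − (+1.540) = 7.72

pH = 7.72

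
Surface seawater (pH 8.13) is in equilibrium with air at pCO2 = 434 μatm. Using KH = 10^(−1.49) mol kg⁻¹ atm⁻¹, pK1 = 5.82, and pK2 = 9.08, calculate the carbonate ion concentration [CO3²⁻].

[CO3²⁻] = 0.322 mmol/kg

[CO2*] = KH · pCO2 = 10^(−1.49) × 434×10^-6 = 1.404×10^-5 mol/kg
α₀ = 1/(1 + K1/[H⁺] + K1K2/[H⁺]²) = 1/(1 + 10^+2.31 + 10^+1.36) = 0.004384
DIC = [CO2*]/α₀ = 1.404×10^-5 / 0.004384 = 3.203 mmol/kg
[CO3²⁻] = α₂·DIC; α₂ = 0.1004, so [CO3²⁻] = 0.1004 × 3.203 = 0.322 mmol/kg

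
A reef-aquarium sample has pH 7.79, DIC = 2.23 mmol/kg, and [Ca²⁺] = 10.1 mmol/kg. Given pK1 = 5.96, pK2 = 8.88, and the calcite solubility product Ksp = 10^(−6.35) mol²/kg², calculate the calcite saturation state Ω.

α₂ = 1 / (1 + [H⁺]/K2 + [H⁺]²/(K1K2)) = 1 / (1 + 10^+1.09 + 10^-0.74)
   = 1 / (1 + 12.303 + 0.18197) = 1/13.485 = 0.07416
[CO3²⁻] = α₂ × DIC = 0.07416 × 2.23 = 0.1654 mmol/kg
Ksp = 10^(−6.35) = 4.467×10^-7
Ω = [Ca²⁺][CO3²⁻]/Ksp = (10.1×10^-3)(1.654×10^-4) / 4.467×10^-7 = 3.74

Ω = 3.74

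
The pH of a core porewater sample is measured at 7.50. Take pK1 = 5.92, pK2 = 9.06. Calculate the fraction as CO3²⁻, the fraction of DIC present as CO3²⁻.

α₂ = 1 / (1 + [H⁺]/K2 + [H⁺]²/(K1K2)) = 1 / (1 + 10^+1.56 + 10^-0.02)
   = 1 / (1 + 36.308 + 0.95499) = 1/38.263 = 0.02614

α₂ = 0.0261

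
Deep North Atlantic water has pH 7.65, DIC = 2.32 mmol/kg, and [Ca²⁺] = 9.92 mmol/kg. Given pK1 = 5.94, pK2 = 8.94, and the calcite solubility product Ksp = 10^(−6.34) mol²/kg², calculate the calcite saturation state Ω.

α₂ = 1 / (1 + [H⁺]/K2 + [H⁺]²/(K1K2)) = 1 / (1 + 10^+1.29 + 10^-0.42)
   = 1 / (1 + 19.498 + 0.38019) = 1/20.879 = 0.04790
[CO3²⁻] = α₂ × DIC = 0.04790 × 2.32 = 0.1111 mmol/kg
Ksp = 10^(−6.34) = 4.571×10^-7
Ω = [Ca²⁺][CO3²⁻]/Ksp = (9.92×10^-3)(1.111×10^-4) / 4.571×10^-7 = 2.41

Ω = 2.41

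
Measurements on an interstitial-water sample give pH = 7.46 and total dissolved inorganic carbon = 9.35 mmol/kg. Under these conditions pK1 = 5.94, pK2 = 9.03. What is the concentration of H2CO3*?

α₀ = 1 / (1 + K1/[H⁺] + K1K2/[H⁺]²) = 1 / (1 + 10^+1.52 + 10^-0.05)
   = 1 / (1 + 33.113 + 0.89125) = 1/35.004 = 0.02857
[CO2*] = α₀ × DIC = 0.02857 × 9.35 = 0.267 mmol/kg

[CO2*] = 0.267 mmol/kg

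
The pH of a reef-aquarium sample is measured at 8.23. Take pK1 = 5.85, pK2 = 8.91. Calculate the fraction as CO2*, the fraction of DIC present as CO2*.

α₀ = 0.00344

α₀ = 1 / (1 + K1/[H⁺] + K1K2/[H⁺]²) = 1 / (1 + 10^+2.38 + 10^+1.70)
   = 1 / (1 + 239.88 + 50.119) = 1/291.00 = 0.003436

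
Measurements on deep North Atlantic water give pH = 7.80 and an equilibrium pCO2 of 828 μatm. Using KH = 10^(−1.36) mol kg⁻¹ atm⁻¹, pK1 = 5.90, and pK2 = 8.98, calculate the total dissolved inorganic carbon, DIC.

[CO2*] = KH · pCO2 = 10^(−1.36) × 828×10^-6 = 3.614×10^-5 mol/kg
α₀ = 1/(1 + K1/[H⁺] + K1K2/[H⁺]²) = 1/(1 + 10^+1.90 + 10^+0.72) = 0.01167
DIC = [CO2*]/α₀ = 3.614×10^-5 / 0.01167 = 3.10 mmol/kg

DIC = 3.10 mmol/kg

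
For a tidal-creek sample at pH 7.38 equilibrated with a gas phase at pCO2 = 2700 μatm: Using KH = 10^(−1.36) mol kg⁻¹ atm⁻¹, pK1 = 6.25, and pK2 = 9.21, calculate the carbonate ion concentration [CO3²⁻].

[CO3²⁻] = 0.0235 mmol/kg

[CO2*] = KH · pCO2 = 10^(−1.36) × 2700×10^-6 = 1.179×10^-4 mol/kg
α₀ = 1/(1 + K1/[H⁺] + K1K2/[H⁺]²) = 1/(1 + 10^+1.13 + 10^-0.70) = 0.06808
DIC = [CO2*]/α₀ = 1.179×10^-4 / 0.06808 = 1.731 mmol/kg
[CO3²⁻] = α₂·DIC; α₂ = 0.01358, so [CO3²⁻] = 0.01358 × 1.731 = 0.0235 mmol/kg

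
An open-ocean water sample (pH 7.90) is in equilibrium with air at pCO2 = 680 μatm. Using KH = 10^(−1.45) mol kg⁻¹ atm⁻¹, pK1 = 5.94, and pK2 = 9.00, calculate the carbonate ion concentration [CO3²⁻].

[CO3²⁻] = 0.175 mmol/kg

[CO2*] = KH · pCO2 = 10^(−1.45) × 680×10^-6 = 2.413×10^-5 mol/kg
α₀ = 1/(1 + K1/[H⁺] + K1K2/[H⁺]²) = 1/(1 + 10^+1.96 + 10^+0.86) = 0.01006
DIC = [CO2*]/α₀ = 2.413×10^-5 / 0.01006 = 2.399 mmol/kg
[CO3²⁻] = α₂·DIC; α₂ = 0.07285, so [CO3²⁻] = 0.07285 × 2.399 = 0.175 mmol/kg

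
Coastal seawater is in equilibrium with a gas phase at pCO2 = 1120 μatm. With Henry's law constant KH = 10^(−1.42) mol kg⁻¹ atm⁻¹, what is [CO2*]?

[CO2*] = 42.6 μmol/kg

KH = 10^(−1.42) = 3.802×10^-2 mol kg⁻¹ atm⁻¹
[CO2*] = KH · pCO2 = 3.802×10^-2 × 1120×10^-6 atm = 4.26×10^-5 mol/kg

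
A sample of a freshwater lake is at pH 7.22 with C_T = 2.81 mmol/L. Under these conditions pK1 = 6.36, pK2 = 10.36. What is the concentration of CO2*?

α₀ = 1 / (1 + K1/[H⁺] + K1K2/[H⁺]²) = 1 / (1 + 10^+0.86 + 10^-2.28)
   = 1 / (1 + 7.2444 + 0.0052481) = 1/8.2496 = 0.1212
[CO2*] = α₀ × DIC = 0.1212 × 2.81 = 0.341 mmol/L

[CO2*] = 0.341 mmol/L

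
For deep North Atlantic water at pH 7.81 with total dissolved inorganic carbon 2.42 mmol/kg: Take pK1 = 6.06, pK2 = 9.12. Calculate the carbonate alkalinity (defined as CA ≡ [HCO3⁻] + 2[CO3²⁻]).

CA = 2.49 mmol/kg

CA = [HCO3⁻] + 2[CO3²⁻] = (α₁ + 2α₂)·DIC
At pH 7.81: [H⁺]/K1 = 10^-1.75 = 0.017783, K2/[H⁺] = 10^-1.31 = 0.048978
α₁ = 1/(1 + 0.017783 + 0.048978) = 1/1.0668 = 0.9374; α₂ = α₁·K2/[H⁺] = 0.04591
α₁ + 2α₂ = 1.0292
CA = 1.0292 × 2.42 = 2.49 mmol/kg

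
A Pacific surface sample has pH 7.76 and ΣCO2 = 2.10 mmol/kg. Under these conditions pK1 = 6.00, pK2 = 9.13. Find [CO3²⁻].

[CO3²⁻] = 0.0845 mmol/kg

α₂ = 1 / (1 + [H⁺]/K2 + [H⁺]²/(K1K2)) = 1 / (1 + 10^+1.37 + 10^-0.39)
   = 1 / (1 + 23.442 + 0.40738) = 1/24.850 = 0.04024
[CO3²⁻] = α₂ × DIC = 0.04024 × 2.10 = 0.0845 mmol/kg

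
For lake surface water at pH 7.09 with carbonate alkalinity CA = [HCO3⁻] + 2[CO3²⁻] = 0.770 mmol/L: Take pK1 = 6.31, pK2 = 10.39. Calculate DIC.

DIC = 0.897 mmol/L

CA = [HCO3⁻] + 2[CO3²⁻] = (α₁ + 2α₂)·DIC
At pH 7.09: [H⁺]/K1 = 10^-0.78 = 0.16596, K2/[H⁺] = 10^-3.30 = 0.00050119
α₁ = 1/(1 + 0.16596 + 0.00050119) = 1/1.1665 = 0.8573; α₂ = α₁·K2/[H⁺] = 0.0004297
α₁ + 2α₂ = 0.8582
DIC = CA / (α₁ + 2α₂) = 0.770 / 0.8582 = 0.897 mmol/L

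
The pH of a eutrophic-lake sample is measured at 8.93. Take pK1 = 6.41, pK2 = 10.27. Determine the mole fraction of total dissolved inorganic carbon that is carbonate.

α₂ = 0.0436

α₂ = 1 / (1 + [H⁺]/K2 + [H⁺]²/(K1K2)) = 1 / (1 + 10^+1.34 + 10^-1.18)
   = 1 / (1 + 21.878 + 0.066069) = 1/22.944 = 0.04358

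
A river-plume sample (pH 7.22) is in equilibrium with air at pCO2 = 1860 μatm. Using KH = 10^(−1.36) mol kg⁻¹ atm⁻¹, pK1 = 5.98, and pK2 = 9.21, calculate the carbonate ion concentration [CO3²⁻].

[CO3²⁻] = 14.4 μmol/kg

[CO2*] = KH · pCO2 = 10^(−1.36) × 1860×10^-6 = 8.119×10^-5 mol/kg
α₀ = 1/(1 + K1/[H⁺] + K1K2/[H⁺]²) = 1/(1 + 10^+1.24 + 10^-0.75) = 0.05389
DIC = [CO2*]/α₀ = 8.119×10^-5 / 0.05389 = 1.507 mmol/kg
[CO3²⁻] = α₂·DIC; α₂ = 0.009583, so [CO3²⁻] = 0.009583 × 1.507 = 0.0144 mmol/kg = 14.4 μmol/kg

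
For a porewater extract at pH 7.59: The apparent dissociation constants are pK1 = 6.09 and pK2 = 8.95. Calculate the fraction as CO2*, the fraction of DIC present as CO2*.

α₀ = 0.0294

α₀ = 1 / (1 + K1/[H⁺] + K1K2/[H⁺]²) = 1 / (1 + 10^+1.50 + 10^+0.14)
   = 1 / (1 + 31.623 + 1.3804) = 1/34.003 = 0.02941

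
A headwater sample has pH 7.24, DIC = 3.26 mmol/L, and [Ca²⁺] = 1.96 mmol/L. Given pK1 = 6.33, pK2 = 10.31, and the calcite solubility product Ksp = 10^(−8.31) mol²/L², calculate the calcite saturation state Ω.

α₂ = 1 / (1 + [H⁺]/K2 + [H⁺]²/(K1K2)) = 1 / (1 + 10^+3.07 + 10^+2.16)
   = 1 / (1 + 1174.9 + 144.54) = 1/1320.4 = 0.0007573
[CO3²⁻] = α₂ × DIC = 0.0007573 × 3.26 = 0.002469 mmol/L = 2.469 μmol/L
Ksp = 10^(−8.31) = 4.898×10^-9
Ω = [Ca²⁺][CO3²⁻]/Ksp = (1.96×10^-3)(2.469×10^-6) / 4.898×10^-9 = 0.988

Ω = 0.988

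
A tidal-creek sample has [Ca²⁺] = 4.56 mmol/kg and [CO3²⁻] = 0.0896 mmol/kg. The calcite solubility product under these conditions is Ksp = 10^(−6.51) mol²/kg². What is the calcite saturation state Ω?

Ω = 1.32

Ksp = 10^(−6.51) = 3.090×10^-7
Ω = [Ca²⁺][CO3²⁻]/Ksp = (4.56×10^-3)(0.0896×10^-3) / 3.090×10^-7 = 1.32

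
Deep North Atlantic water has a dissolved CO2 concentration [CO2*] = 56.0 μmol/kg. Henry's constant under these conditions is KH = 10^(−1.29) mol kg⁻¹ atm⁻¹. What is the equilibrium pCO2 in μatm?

pCO2 = 1090 μatm

KH = 10^(−1.29) = 5.129×10^-2 mol kg⁻¹ atm⁻¹
pCO2 = [CO2*]/KH = 56.0×10^-6 / 5.129×10^-2 = 1.09×10^-3 atm = 1090 μatm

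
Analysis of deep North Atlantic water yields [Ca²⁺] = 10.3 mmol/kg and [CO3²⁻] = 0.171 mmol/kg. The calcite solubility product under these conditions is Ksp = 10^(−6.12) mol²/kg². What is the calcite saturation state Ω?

Ksp = 10^(−6.12) = 7.586×10^-7
Ω = [Ca²⁺][CO3²⁻]/Ksp = (10.3×10^-3)(0.171×10^-3) / 7.586×10^-7 = 2.32

Ω = 2.32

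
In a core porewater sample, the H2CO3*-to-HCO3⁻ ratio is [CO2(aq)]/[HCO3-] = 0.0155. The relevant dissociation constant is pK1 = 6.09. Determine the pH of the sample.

From K1 = [H⁺][HCO3-]/[CO2(aq)]:  pH = pK1 − log₁₀([CO2(aq)]/[HCO3-])
log₁₀(0.0155) = -1.810
pH = 6.09 − (-1.810) = 7.90

pH = 7.90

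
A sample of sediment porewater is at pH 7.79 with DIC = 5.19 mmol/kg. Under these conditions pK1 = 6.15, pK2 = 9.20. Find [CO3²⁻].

α₂ = 1 / (1 + [H⁺]/K2 + [H⁺]²/(K1K2)) = 1 / (1 + 10^+1.41 + 10^-0.23)
   = 1 / (1 + 25.704 + 0.58884) = 1/27.293 = 0.03664
[CO3²⁻] = α₂ × DIC = 0.03664 × 5.19 = 0.190 mmol/kg

[CO3²⁻] = 0.190 mmol/kg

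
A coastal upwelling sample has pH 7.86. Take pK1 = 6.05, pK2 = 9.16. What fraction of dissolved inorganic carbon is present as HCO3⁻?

α₁ = 0.938

α₁ = 1 / (1 + [H⁺]/K1 + K2/[H⁺]) = 1 / (1 + 10^-1.81 + 10^-1.30)
   = 1 / (1 + 0.015488 + 0.050119) = 1/1.0656 = 0.9384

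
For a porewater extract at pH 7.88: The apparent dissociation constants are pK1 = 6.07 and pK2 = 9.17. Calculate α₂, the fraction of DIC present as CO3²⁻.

α₂ = 0.0481

α₂ = 1 / (1 + [H⁺]/K2 + [H⁺]²/(K1K2)) = 1 / (1 + 10^+1.29 + 10^-0.52)
   = 1 / (1 + 19.498 + 0.30200) = 1/20.800 = 0.04808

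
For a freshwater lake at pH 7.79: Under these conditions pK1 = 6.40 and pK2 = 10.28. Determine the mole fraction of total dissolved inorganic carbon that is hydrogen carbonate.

α₁ = 1 / (1 + [H⁺]/K1 + K2/[H⁺]) = 1 / (1 + 10^-1.39 + 10^-2.49)
   = 1 / (1 + 0.040738 + 0.0032359) = 1/1.0440 = 0.9579

α₁ = 0.958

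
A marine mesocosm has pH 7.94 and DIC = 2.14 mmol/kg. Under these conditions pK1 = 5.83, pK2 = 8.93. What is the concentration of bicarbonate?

[HCO3⁻] = 1.93 mmol/kg

α₁ = 1 / (1 + [H⁺]/K1 + K2/[H⁺]) = 1 / (1 + 10^-2.11 + 10^-0.99)
   = 1 / (1 + 0.0077625 + 0.10233) = 1/1.1101 = 0.9008
[HCO3⁻] = α₁ × DIC = 0.9008 × 2.14 = 1.93 mmol/kg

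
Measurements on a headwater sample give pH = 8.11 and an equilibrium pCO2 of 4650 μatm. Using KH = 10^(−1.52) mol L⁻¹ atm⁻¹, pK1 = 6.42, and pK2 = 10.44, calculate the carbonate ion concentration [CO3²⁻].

[CO2*] = KH · pCO2 = 10^(−1.52) × 4650×10^-6 = 1.404×10^-4 mol/L
α₀ = 1/(1 + K1/[H⁺] + K1K2/[H⁺]²) = 1/(1 + 10^+1.69 + 10^-0.64) = 0.01992
DIC = [CO2*]/α₀ = 1.404×10^-4 / 0.01992 = 7.050 mmol/L
[CO3²⁻] = α₂·DIC; α₂ = 0.004563, so [CO3²⁻] = 0.004563 × 7.050 = 0.0322 mmol/L

[CO3²⁻] = 0.0322 mmol/L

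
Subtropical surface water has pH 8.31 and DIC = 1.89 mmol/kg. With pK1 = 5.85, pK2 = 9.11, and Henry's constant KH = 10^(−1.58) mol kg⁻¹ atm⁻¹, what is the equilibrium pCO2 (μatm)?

α₀ = 1 / (1 + K1/[H⁺] + K1K2/[H⁺]²) = 1 / (1 + 10^+2.46 + 10^+1.66)
   = 1 / (1 + 288.40 + 45.709) = 1/335.11 = 0.002984
[CO2*] = α₀ × DIC = 0.002984 × 1.89 = 0.005640 mmol/kg = 5.640 μmol/kg
pCO2 = [CO2*]/KH = 5.640×10^-6 / 2.630×10^-2 = 214 μatm

pCO2 = 214 μatm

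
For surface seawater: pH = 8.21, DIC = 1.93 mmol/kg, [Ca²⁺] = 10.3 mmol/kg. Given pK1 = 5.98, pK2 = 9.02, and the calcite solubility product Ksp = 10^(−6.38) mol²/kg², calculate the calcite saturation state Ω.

Ω = 6.36

α₂ = 1 / (1 + [H⁺]/K2 + [H⁺]²/(K1K2)) = 1 / (1 + 10^+0.81 + 10^-1.42)
   = 1 / (1 + 6.4565 + 0.038019) = 1/7.4946 = 0.1334
[CO3²⁻] = α₂ × DIC = 0.1334 × 1.93 = 0.2575 mmol/kg
Ksp = 10^(−6.38) = 4.169×10^-7
Ω = [Ca²⁺][CO3²⁻]/Ksp = (10.3×10^-3)(2.575×10^-4) / 4.169×10^-7 = 6.36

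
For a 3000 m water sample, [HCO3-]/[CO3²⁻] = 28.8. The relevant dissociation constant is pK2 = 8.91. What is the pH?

pH = 7.45

From K2 = [H⁺][CO3²⁻]/[HCO3-]:  pH = pK2 − log₁₀([HCO3-]/[CO3²⁻])
log₁₀(28.8) = +1.459
pH = 8.91 − (+1.459) = 7.45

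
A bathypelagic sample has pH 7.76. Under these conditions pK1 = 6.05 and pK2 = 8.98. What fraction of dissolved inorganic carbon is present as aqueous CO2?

α₀ = 1 / (1 + K1/[H⁺] + K1K2/[H⁺]²) = 1 / (1 + 10^+1.71 + 10^+0.49)
   = 1 / (1 + 51.286 + 3.0903) = 1/55.376 = 0.01806

α₀ = 0.0181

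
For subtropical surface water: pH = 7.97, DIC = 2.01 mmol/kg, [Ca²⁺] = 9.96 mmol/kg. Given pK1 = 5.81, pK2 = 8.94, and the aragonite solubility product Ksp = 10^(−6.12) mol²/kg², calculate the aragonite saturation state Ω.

Ω = 2.54

α₂ = 1 / (1 + [H⁺]/K2 + [H⁺]²/(K1K2)) = 1 / (1 + 10^+0.97 + 10^-1.19)
   = 1 / (1 + 9.3325 + 0.064565) = 1/10.397 = 0.09618
[CO3²⁻] = α₂ × DIC = 0.09618 × 2.01 = 0.1933 mmol/kg
Ksp = 10^(−6.12) = 7.586×10^-7
Ω = [Ca²⁺][CO3²⁻]/Ksp = (9.96×10^-3)(1.933×10^-4) / 7.586×10^-7 = 2.54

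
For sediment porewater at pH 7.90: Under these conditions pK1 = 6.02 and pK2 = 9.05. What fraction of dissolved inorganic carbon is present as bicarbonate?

α₁ = 1 / (1 + [H⁺]/K1 + K2/[H⁺]) = 1 / (1 + 10^-1.88 + 10^-1.15)
   = 1 / (1 + 0.013183 + 0.070795) = 1/1.0840 = 0.9225

α₁ = 0.923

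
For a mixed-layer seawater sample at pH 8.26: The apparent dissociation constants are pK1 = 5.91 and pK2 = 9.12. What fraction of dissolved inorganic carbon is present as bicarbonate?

α₁ = 0.875

α₁ = 1 / (1 + [H⁺]/K1 + K2/[H⁺]) = 1 / (1 + 10^-2.35 + 10^-0.86)
   = 1 / (1 + 0.0044668 + 0.13804) = 1/1.1425 = 0.8753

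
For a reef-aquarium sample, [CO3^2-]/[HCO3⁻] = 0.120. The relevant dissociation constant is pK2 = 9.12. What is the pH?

From K2 = [H⁺][CO3^2-]/[HCO3⁻]:  pH = pK2 + log₁₀([CO3^2-]/[HCO3⁻])
log₁₀(0.120) = -0.921
pH = 9.12 + (-0.921) = 8.20

pH = 8.20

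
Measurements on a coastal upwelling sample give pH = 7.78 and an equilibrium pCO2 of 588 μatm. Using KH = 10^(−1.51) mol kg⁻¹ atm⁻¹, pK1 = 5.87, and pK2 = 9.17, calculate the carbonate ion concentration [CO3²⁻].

[CO3²⁻] = 0.0602 mmol/kg

[CO2*] = KH · pCO2 = 10^(−1.51) × 588×10^-6 = 1.817×10^-5 mol/kg
α₀ = 1/(1 + K1/[H⁺] + K1K2/[H⁺]²) = 1/(1 + 10^+1.91 + 10^+0.52) = 0.01168
DIC = [CO2*]/α₀ = 1.817×10^-5 / 0.01168 = 1.555 mmol/kg
[CO3²⁻] = α₂·DIC; α₂ = 0.03869, so [CO3²⁻] = 0.03869 × 1.555 = 0.0602 mmol/kg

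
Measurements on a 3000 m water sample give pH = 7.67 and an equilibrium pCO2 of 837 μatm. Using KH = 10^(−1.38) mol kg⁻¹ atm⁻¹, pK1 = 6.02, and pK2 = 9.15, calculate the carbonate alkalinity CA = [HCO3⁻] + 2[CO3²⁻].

[CO2*] = KH · pCO2 = 10^(−1.38) × 837×10^-6 = 3.489×10^-5 mol/kg
α₀ = 1/(1 + K1/[H⁺] + K1K2/[H⁺]²) = 1/(1 + 10^+1.65 + 10^+0.17) = 0.02121
DIC = [CO2*]/α₀ = 3.489×10^-5 / 0.02121 = 1.645 mmol/kg
CA = (α₁ + 2α₂)·DIC = (0.9474 + 2×0.03137) × 1.645 = 1.66 mmol/kg

CA = 1.66 mmol/kg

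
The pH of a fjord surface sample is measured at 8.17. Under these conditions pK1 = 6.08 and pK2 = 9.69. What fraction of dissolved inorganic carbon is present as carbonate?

α₂ = 1 / (1 + [H⁺]/K2 + [H⁺]²/(K1K2)) = 1 / (1 + 10^+1.52 + 10^-0.57)
   = 1 / (1 + 33.113 + 0.26915) = 1/34.382 = 0.02908

α₂ = 0.0291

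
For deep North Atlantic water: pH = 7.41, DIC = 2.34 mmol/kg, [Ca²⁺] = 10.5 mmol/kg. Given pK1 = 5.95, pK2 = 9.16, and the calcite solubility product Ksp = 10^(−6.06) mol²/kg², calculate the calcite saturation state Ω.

Ω = 0.477

α₂ = 1 / (1 + [H⁺]/K2 + [H⁺]²/(K1K2)) = 1 / (1 + 10^+1.75 + 10^+0.29)
   = 1 / (1 + 56.234 + 1.9498) = 1/59.184 = 0.01690
[CO3²⁻] = α₂ × DIC = 0.01690 × 2.34 = 0.03954 mmol/kg
Ksp = 10^(−6.06) = 8.710×10^-7
Ω = [Ca²⁺][CO3²⁻]/Ksp = (10.5×10^-3)(3.954×10^-5) / 8.710×10^-7 = 0.477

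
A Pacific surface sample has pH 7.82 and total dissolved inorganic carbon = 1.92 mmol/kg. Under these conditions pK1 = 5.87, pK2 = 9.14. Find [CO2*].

α₀ = 1 / (1 + K1/[H⁺] + K1K2/[H⁺]²) = 1 / (1 + 10^+1.95 + 10^+0.63)
   = 1 / (1 + 89.125 + 4.2658) = 1/94.391 = 0.01059
[CO2*] = α₀ × DIC = 0.01059 × 1.92 = 0.0203 mmol/kg

[CO2*] = 0.0203 mmol/kg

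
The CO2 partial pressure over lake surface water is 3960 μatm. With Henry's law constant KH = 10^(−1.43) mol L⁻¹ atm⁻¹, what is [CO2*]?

[CO2*] = 147 μmol/L

KH = 10^(−1.43) = 3.715×10^-2 mol L⁻¹ atm⁻¹
[CO2*] = KH · pCO2 = 3.715×10^-2 × 3960×10^-6 atm = 1.47×10^-4 mol/L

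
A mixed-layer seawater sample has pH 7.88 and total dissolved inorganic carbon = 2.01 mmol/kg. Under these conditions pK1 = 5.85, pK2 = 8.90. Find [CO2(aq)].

α₀ = 1 / (1 + K1/[H⁺] + K1K2/[H⁺]²) = 1 / (1 + 10^+2.03 + 10^+1.01)
   = 1 / (1 + 107.15 + 10.233) = 1/118.38 = 0.008447
[CO2*] = α₀ × DIC = 0.008447 × 2.01 = 0.0170 mmol/kg = 17.0 μmol/kg

[CO2*] = 17.0 μmol/kg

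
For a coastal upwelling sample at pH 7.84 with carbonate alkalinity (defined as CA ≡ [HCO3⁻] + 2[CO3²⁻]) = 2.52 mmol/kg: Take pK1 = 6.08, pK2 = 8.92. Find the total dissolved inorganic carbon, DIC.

CA = [HCO3⁻] + 2[CO3²⁻] = (α₁ + 2α₂)·DIC
At pH 7.84: [H⁺]/K1 = 10^-1.76 = 0.017378, K2/[H⁺] = 10^-1.08 = 0.083176
α₁ = 1/(1 + 0.017378 + 0.083176) = 1/1.1006 = 0.9086; α₂ = α₁·K2/[H⁺] = 0.07558
α₁ + 2α₂ = 1.0598
DIC = CA / (α₁ + 2α₂) = 2.52 / 1.0598 = 2.38 mmol/kg

DIC = 2.38 mmol/kg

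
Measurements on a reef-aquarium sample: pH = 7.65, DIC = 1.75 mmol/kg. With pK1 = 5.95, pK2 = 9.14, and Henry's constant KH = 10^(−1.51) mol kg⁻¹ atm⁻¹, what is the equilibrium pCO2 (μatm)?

α₀ = 1 / (1 + K1/[H⁺] + K1K2/[H⁺]²) = 1 / (1 + 10^+1.70 + 10^+0.21)
   = 1 / (1 + 50.119 + 1.6218) = 1/52.741 = 0.01896
[CO2*] = α₀ × DIC = 0.01896 × 1.75 = 0.03318 mmol/kg
pCO2 = [CO2*]/KH = 3.318×10^-5 / 3.090×10^-2 = 1070 μatm

pCO2 = 1070 μatm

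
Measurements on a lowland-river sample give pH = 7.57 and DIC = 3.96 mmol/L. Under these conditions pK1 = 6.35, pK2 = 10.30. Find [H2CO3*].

[CO2*] = 0.225 mmol/L

α₀ = 1 / (1 + K1/[H⁺] + K1K2/[H⁺]²) = 1 / (1 + 10^+1.22 + 10^-1.51)
   = 1 / (1 + 16.596 + 0.030903) = 1/17.627 = 0.05673
[CO2*] = α₀ × DIC = 0.05673 × 3.96 = 0.225 mmol/L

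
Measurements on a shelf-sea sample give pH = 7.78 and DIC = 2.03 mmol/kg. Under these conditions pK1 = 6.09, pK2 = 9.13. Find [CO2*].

α₀ = 1 / (1 + K1/[H⁺] + K1K2/[H⁺]²) = 1 / (1 + 10^+1.69 + 10^+0.34)
   = 1 / (1 + 48.978 + 2.1878) = 1/52.166 = 0.01917
[CO2*] = α₀ × DIC = 0.01917 × 2.03 = 0.0389 mmol/kg

[CO2*] = 0.0389 mmol/kg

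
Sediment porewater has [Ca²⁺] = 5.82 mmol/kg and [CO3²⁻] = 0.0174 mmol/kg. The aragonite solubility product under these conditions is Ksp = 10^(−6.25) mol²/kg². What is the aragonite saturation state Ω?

Ksp = 10^(−6.25) = 5.623×10^-7
Ω = [Ca²⁺][CO3²⁻]/Ksp = (5.82×10^-3)(0.0174×10^-3) / 5.623×10^-7 = 0.180

Ω = 0.180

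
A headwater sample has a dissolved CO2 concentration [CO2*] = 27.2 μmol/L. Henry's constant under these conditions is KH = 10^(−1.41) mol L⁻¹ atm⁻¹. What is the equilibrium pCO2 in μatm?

KH = 10^(−1.41) = 3.890×10^-2 mol L⁻¹ atm⁻¹
pCO2 = [CO2*]/KH = 27.2×10^-6 / 3.890×10^-2 = 6.99×10^-4 atm = 699 μatm

pCO2 = 699 μatm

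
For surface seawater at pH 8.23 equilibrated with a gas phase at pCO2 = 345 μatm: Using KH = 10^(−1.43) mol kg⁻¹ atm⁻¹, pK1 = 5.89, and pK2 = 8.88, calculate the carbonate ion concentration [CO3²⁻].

[CO2*] = KH · pCO2 = 10^(−1.43) × 345×10^-6 = 1.282×10^-5 mol/kg
α₀ = 1/(1 + K1/[H⁺] + K1K2/[H⁺]²) = 1/(1 + 10^+2.34 + 10^+1.69) = 0.003721
DIC = [CO2*]/α₀ = 1.282×10^-5 / 0.003721 = 3.445 mmol/kg
[CO3²⁻] = α₂·DIC; α₂ = 0.1822, so [CO3²⁻] = 0.1822 × 3.445 = 0.628 mmol/kg

[CO3²⁻] = 0.628 mmol/kg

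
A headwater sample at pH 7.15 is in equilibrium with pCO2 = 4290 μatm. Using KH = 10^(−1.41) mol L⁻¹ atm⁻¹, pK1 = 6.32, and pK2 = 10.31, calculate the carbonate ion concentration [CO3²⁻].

[CO3²⁻] = 0.781 μmol/L

[CO2*] = KH · pCO2 = 10^(−1.41) × 4290×10^-6 = 1.669×10^-4 mol/L
α₀ = 1/(1 + K1/[H⁺] + K1K2/[H⁺]²) = 1/(1 + 10^+0.83 + 10^-2.33) = 0.1288
DIC = [CO2*]/α₀ = 1.669×10^-4 / 0.1288 = 1.296 mmol/L
[CO3²⁻] = α₂·DIC; α₂ = 0.0006023, so [CO3²⁻] = 0.0006023 × 1.296 = 0.000781 mmol/L = 0.781 μmol/L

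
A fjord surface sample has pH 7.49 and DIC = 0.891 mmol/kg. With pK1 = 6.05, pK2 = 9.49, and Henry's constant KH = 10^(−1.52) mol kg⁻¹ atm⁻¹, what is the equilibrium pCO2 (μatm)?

pCO2 = 1020 μatm

α₀ = 1 / (1 + K1/[H⁺] + K1K2/[H⁺]²) = 1 / (1 + 10^+1.44 + 10^-0.56)
   = 1 / (1 + 27.542 + 0.27542) = 1/28.818 = 0.03470
[CO2*] = α₀ × DIC = 0.03470 × 0.891 = 0.03092 mmol/kg
pCO2 = [CO2*]/KH = 3.092×10^-5 / 3.020×10^-2 = 1020 μatm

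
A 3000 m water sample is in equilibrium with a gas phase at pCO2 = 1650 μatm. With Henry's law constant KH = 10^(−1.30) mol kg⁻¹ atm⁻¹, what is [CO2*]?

[CO2*] = 82.7 μmol/kg

KH = 10^(−1.30) = 5.012×10^-2 mol kg⁻¹ atm⁻¹
[CO2*] = KH · pCO2 = 5.012×10^-2 × 1650×10^-6 atm = 8.27×10^-5 mol/kg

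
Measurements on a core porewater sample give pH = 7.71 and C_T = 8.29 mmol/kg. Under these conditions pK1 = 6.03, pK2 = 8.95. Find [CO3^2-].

α₂ = 1 / (1 + [H⁺]/K2 + [H⁺]²/(K1K2)) = 1 / (1 + 10^+1.24 + 10^-0.44)
   = 1 / (1 + 17.378 + 0.36308) = 1/18.741 = 0.05336
[CO3²⁻] = α₂ × DIC = 0.05336 × 8.29 = 0.442 mmol/kg

[CO3²⁻] = 0.442 mmol/kg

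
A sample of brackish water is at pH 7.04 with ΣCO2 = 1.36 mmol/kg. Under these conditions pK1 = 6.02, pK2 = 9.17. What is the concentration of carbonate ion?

α₂ = 1 / (1 + [H⁺]/K2 + [H⁺]²/(K1K2)) = 1 / (1 + 10^+2.13 + 10^+1.11)
   = 1 / (1 + 134.90 + 12.882) = 1/148.78 = 0.006721
[CO3²⁻] = α₂ × DIC = 0.006721 × 1.36 = 0.00914 mmol/kg = 9.14 μmol/kg

[CO3²⁻] = 9.14 μmol/kg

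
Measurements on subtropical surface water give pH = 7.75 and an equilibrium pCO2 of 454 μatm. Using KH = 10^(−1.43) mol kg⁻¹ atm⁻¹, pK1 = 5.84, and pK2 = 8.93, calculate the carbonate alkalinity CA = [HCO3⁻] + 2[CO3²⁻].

CA = 1.55 mmol/kg

[CO2*] = KH · pCO2 = 10^(−1.43) × 454×10^-6 = 1.687×10^-5 mol/kg
α₀ = 1/(1 + K1/[H⁺] + K1K2/[H⁺]²) = 1/(1 + 10^+1.91 + 10^+0.73) = 0.01141
DIC = [CO2*]/α₀ = 1.687×10^-5 / 0.01141 = 1.479 mmol/kg
CA = (α₁ + 2α₂)·DIC = (0.9273 + 2×0.06127) × 1.479 = 1.55 mmol/kg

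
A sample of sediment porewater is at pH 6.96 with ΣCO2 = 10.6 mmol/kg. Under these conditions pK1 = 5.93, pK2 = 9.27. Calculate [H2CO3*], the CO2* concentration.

[CO2*] = 0.901 mmol/kg

α₀ = 1 / (1 + K1/[H⁺] + K1K2/[H⁺]²) = 1 / (1 + 10^+1.03 + 10^-1.28)
   = 1 / (1 + 10.715 + 0.052481) = 1/11.768 = 0.08498
[CO2*] = α₀ × DIC = 0.08498 × 10.6 = 0.901 mmol/kg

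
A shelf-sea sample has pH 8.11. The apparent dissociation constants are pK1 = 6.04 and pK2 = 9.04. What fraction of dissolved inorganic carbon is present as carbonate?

α₂ = 1 / (1 + [H⁺]/K2 + [H⁺]²/(K1K2)) = 1 / (1 + 10^+0.93 + 10^-1.14)
   = 1 / (1 + 8.5114 + 0.072444) = 1/9.5838 = 0.1043

α₂ = 0.104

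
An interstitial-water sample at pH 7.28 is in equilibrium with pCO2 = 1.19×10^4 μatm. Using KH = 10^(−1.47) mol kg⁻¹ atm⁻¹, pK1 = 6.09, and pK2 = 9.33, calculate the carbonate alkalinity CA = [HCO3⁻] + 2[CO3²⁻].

CA = 6.36 mmol/kg

[CO2*] = KH · pCO2 = 10^(−1.47) × 1.19×10^4×10^-6 = 4.032×10^-4 mol/kg
α₀ = 1/(1 + K1/[H⁺] + K1K2/[H⁺]²) = 1/(1 + 10^+1.19 + 10^-0.86) = 0.06015
DIC = [CO2*]/α₀ = 4.032×10^-4 / 0.06015 = 6.704 mmol/kg
CA = (α₁ + 2α₂)·DIC = (0.9316 + 2×0.008302) × 6.704 = 6.36 mmol/kg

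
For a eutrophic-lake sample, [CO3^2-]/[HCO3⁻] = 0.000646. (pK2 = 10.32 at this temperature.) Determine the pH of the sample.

From K2 = [H⁺][CO3^2-]/[HCO3⁻]:  pH = pK2 + log₁₀([CO3^2-]/[HCO3⁻])
log₁₀(0.000646) = -3.190
pH = 10.32 + (-3.190) = 7.13

pH = 7.13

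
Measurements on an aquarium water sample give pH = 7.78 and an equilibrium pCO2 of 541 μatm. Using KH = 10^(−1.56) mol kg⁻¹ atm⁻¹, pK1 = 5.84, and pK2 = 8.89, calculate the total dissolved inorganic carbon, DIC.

[CO2*] = KH · pCO2 = 10^(−1.56) × 541×10^-6 = 1.490×10^-5 mol/kg
α₀ = 1/(1 + K1/[H⁺] + K1K2/[H⁺]²) = 1/(1 + 10^+1.94 + 10^+0.83) = 0.01054
DIC = [CO2*]/α₀ = 1.490×10^-5 / 0.01054 = 1.41 mmol/kg

DIC = 1.41 mmol/kg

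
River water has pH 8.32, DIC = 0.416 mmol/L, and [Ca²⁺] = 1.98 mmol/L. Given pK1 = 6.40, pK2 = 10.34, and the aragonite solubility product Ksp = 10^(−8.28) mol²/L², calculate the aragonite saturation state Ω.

α₂ = 1 / (1 + [H⁺]/K2 + [H⁺]²/(K1K2)) = 1 / (1 + 10^+2.02 + 10^+0.10)
   = 1 / (1 + 104.71 + 1.2589) = 1/106.97 = 0.009348
[CO3²⁻] = α₂ × DIC = 0.009348 × 0.416 = 0.003889 mmol/L = 3.889 μmol/L
Ksp = 10^(−8.28) = 5.248×10^-9
Ω = [Ca²⁺][CO3²⁻]/Ksp = (1.98×10^-3)(3.889×10^-6) / 5.248×10^-9 = 1.47

Ω = 1.47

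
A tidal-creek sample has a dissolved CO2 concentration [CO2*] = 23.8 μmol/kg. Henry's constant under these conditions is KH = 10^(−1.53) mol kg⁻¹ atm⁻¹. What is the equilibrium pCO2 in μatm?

pCO2 = 806 μatm

KH = 10^(−1.53) = 2.951×10^-2 mol kg⁻¹ atm⁻¹
pCO2 = [CO2*]/KH = 23.8×10^-6 / 2.951×10^-2 = 8.06×10^-4 atm = 806 μatm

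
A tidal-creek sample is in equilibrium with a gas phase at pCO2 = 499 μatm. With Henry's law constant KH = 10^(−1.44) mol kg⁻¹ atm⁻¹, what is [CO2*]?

[CO2*] = 18.1 μmol/kg

KH = 10^(−1.44) = 3.631×10^-2 mol kg⁻¹ atm⁻¹
[CO2*] = KH · pCO2 = 3.631×10^-2 × 499×10^-6 atm = 1.81×10^-5 mol/kg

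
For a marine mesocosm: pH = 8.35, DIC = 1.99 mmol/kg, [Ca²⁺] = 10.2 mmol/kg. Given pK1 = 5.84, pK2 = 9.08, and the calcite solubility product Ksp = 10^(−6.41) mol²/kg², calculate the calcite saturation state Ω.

α₂ = 1 / (1 + [H⁺]/K2 + [H⁺]²/(K1K2)) = 1 / (1 + 10^+0.73 + 10^-1.78)
   = 1 / (1 + 5.3703 + 0.016596) = 1/6.3869 = 0.1566
[CO3²⁻] = α₂ × DIC = 0.1566 × 1.99 = 0.3116 mmol/kg
Ksp = 10^(−6.41) = 3.890×10^-7
Ω = [Ca²⁺][CO3²⁻]/Ksp = (10.2×10^-3)(3.116×10^-4) / 3.890×10^-7 = 8.17

Ω = 8.17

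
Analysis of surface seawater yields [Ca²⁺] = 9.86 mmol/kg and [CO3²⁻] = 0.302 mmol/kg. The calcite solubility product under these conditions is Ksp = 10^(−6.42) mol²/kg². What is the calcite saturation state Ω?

Ksp = 10^(−6.42) = 3.802×10^-7
Ω = [Ca²⁺][CO3²⁻]/Ksp = (9.86×10^-3)(0.302×10^-3) / 3.802×10^-7 = 7.83

Ω = 7.83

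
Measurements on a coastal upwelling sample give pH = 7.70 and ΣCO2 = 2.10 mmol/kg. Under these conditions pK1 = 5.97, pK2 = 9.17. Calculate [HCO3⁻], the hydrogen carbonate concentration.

α₁ = 1 / (1 + [H⁺]/K1 + K2/[H⁺]) = 1 / (1 + 10^-1.73 + 10^-1.47)
   = 1 / (1 + 0.018621 + 0.033884) = 1/1.0525 = 0.9501
[HCO3⁻] = α₁ × DIC = 0.9501 × 2.10 = 2.00 mmol/kg

[HCO3⁻] = 2.00 mmol/kg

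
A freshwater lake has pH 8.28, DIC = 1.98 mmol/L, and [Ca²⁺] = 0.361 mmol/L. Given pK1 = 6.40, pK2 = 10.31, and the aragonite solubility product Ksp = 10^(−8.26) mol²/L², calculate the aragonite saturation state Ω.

α₂ = 1 / (1 + [H⁺]/K2 + [H⁺]²/(K1K2)) = 1 / (1 + 10^+2.03 + 10^+0.15)
   = 1 / (1 + 107.15 + 1.4125) = 1/109.56 = 0.009127
[CO3²⁻] = α₂ × DIC = 0.009127 × 1.98 = 0.01807 mmol/L = 18.07 μmol/L
Ksp = 10^(−8.26) = 5.495×10^-9
Ω = [Ca²⁺][CO3²⁻]/Ksp = (0.361×10^-3)(1.807×10^-5) / 5.495×10^-9 = 1.19

Ω = 1.19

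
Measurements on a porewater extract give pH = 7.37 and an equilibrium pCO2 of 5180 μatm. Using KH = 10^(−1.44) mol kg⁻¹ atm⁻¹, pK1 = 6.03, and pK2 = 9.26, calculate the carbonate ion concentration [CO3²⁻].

[CO3²⁻] = 0.0530 mmol/kg

[CO2*] = KH · pCO2 = 10^(−1.44) × 5180×10^-6 = 1.881×10^-4 mol/kg
α₀ = 1/(1 + K1/[H⁺] + K1K2/[H⁺]²) = 1/(1 + 10^+1.34 + 10^-0.55) = 0.04318
DIC = [CO2*]/α₀ = 1.881×10^-4 / 0.04318 = 4.356 mmol/kg
[CO3²⁻] = α₂·DIC; α₂ = 0.01217, so [CO3²⁻] = 0.01217 × 4.356 = 0.0530 mmol/kg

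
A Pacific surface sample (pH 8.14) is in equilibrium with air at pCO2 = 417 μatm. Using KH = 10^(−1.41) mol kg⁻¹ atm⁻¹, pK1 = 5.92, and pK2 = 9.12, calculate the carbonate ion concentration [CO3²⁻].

[CO2*] = KH · pCO2 = 10^(−1.41) × 417×10^-6 = 1.622×10^-5 mol/kg
α₀ = 1/(1 + K1/[H⁺] + K1K2/[H⁺]²) = 1/(1 + 10^+2.22 + 10^+1.24) = 0.005425
DIC = [CO2*]/α₀ = 1.622×10^-5 / 0.005425 = 2.991 mmol/kg
[CO3²⁻] = α₂·DIC; α₂ = 0.09427, so [CO3²⁻] = 0.09427 × 2.991 = 0.282 mmol/kg

[CO3²⁻] = 0.282 mmol/kg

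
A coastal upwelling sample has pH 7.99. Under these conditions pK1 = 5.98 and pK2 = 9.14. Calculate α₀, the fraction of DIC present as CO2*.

α₀ = 0.00904

α₀ = 1 / (1 + K1/[H⁺] + K1K2/[H⁺]²) = 1 / (1 + 10^+2.01 + 10^+0.86)
   = 1 / (1 + 102.33 + 7.2444) = 1/110.57 = 0.009044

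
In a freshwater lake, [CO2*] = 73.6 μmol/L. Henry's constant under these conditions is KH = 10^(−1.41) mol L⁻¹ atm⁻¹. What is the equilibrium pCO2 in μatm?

KH = 10^(−1.41) = 3.890×10^-2 mol L⁻¹ atm⁻¹
pCO2 = [CO2*]/KH = 73.6×10^-6 / 3.890×10^-2 = 1.89×10^-3 atm = 1890 μatm

pCO2 = 1890 μatm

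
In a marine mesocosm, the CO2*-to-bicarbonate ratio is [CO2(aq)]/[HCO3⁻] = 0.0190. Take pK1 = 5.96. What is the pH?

pH = 7.68

From K1 = [H⁺][HCO3⁻]/[CO2(aq)]:  pH = pK1 − log₁₀([CO2(aq)]/[HCO3⁻])
log₁₀(0.0190) = -1.721
pH = 5.96 − (-1.721) = 7.68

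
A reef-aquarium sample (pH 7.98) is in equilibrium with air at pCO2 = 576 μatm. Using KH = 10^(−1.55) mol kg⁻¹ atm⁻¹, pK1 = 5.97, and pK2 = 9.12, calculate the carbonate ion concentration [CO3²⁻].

[CO2*] = KH · pCO2 = 10^(−1.55) × 576×10^-6 = 1.623×10^-5 mol/kg
α₀ = 1/(1 + K1/[H⁺] + K1K2/[H⁺]²) = 1/(1 + 10^+2.01 + 10^+0.87) = 0.009030
DIC = [CO2*]/α₀ = 1.623×10^-5 / 0.009030 = 1.798 mmol/kg
[CO3²⁻] = α₂·DIC; α₂ = 0.06694, so [CO3²⁻] = 0.06694 × 1.798 = 0.120 mmol/kg

[CO3²⁻] = 0.120 mmol/kg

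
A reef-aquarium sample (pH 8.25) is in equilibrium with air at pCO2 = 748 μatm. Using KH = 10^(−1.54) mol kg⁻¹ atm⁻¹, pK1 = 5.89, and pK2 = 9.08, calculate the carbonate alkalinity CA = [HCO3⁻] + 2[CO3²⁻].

[CO2*] = KH · pCO2 = 10^(−1.54) × 748×10^-6 = 2.157×10^-5 mol/kg
α₀ = 1/(1 + K1/[H⁺] + K1K2/[H⁺]²) = 1/(1 + 10^+2.36 + 10^+1.53) = 0.003788
DIC = [CO2*]/α₀ = 2.157×10^-5 / 0.003788 = 5.695 mmol/kg
CA = (α₁ + 2α₂)·DIC = (0.8678 + 2×0.1284) × 5.695 = 6.40 mmol/kg

CA = 6.40 mmol/kg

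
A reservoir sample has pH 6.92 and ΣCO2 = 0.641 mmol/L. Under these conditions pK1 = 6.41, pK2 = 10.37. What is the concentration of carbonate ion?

α₂ = 1 / (1 + [H⁺]/K2 + [H⁺]²/(K1K2)) = 1 / (1 + 10^+3.45 + 10^+2.94)
   = 1 / (1 + 2818.4 + 870.96) = 1/3690.3 = 0.0002710
[CO3²⁻] = α₂ × DIC = 0.0002710 × 0.641 = 0.000174 mmol/L = 0.174 μmol/L

[CO3²⁻] = 0.174 μmol/L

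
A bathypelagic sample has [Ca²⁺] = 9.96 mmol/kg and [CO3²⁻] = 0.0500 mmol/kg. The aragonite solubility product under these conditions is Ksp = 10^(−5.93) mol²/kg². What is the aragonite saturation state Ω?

Ω = 0.424

Ksp = 10^(−5.93) = 1.175×10^-6
Ω = [Ca²⁺][CO3²⁻]/Ksp = (9.96×10^-3)(0.0500×10^-3) / 1.175×10^-6 = 0.424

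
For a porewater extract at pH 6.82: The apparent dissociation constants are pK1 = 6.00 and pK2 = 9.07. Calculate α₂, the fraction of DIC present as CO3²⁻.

α₂ = 0.00486

α₂ = 1 / (1 + [H⁺]/K2 + [H⁺]²/(K1K2)) = 1 / (1 + 10^+2.25 + 10^+1.43)
   = 1 / (1 + 177.83 + 26.915) = 1/205.74 = 0.004860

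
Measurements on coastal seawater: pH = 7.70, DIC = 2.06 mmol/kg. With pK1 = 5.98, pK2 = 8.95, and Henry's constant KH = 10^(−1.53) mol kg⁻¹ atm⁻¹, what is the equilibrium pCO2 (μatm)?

α₀ = 1 / (1 + K1/[H⁺] + K1K2/[H⁺]²) = 1 / (1 + 10^+1.72 + 10^+0.47)
   = 1 / (1 + 52.481 + 2.9512) = 1/56.432 = 0.01772
[CO2*] = α₀ × DIC = 0.01772 × 2.06 = 0.03650 mmol/kg
pCO2 = [CO2*]/KH = 3.650×10^-5 / 2.951×10^-2 = 1240 μatm

pCO2 = 1240 μatm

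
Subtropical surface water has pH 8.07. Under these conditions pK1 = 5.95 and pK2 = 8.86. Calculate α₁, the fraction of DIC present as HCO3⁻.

α₁ = 0.855

α₁ = 1 / (1 + [H⁺]/K1 + K2/[H⁺]) = 1 / (1 + 10^-2.12 + 10^-0.79)
   = 1 / (1 + 0.0075858 + 0.16218) = 1/1.1698 = 0.8549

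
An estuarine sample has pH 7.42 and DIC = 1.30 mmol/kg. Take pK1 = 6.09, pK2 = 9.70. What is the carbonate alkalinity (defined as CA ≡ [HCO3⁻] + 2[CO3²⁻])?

CA = 1.25 mmol/kg

CA = [HCO3⁻] + 2[CO3²⁻] = (α₁ + 2α₂)·DIC
At pH 7.42: [H⁺]/K1 = 10^-1.33 = 0.046774, K2/[H⁺] = 10^-2.28 = 0.0052481
α₁ = 1/(1 + 0.046774 + 0.0052481) = 1/1.0520 = 0.9506; α₂ = α₁·K2/[H⁺] = 0.004989
α₁ + 2α₂ = 0.9605
CA = 0.9605 × 1.30 = 1.25 mmol/kg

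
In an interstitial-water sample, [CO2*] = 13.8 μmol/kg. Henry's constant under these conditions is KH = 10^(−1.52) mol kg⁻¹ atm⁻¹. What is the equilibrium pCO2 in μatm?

KH = 10^(−1.52) = 3.020×10^-2 mol kg⁻¹ atm⁻¹
pCO2 = [CO2*]/KH = 13.8×10^-6 / 3.020×10^-2 = 4.57×10^-4 atm = 457 μatm

pCO2 = 457 μatm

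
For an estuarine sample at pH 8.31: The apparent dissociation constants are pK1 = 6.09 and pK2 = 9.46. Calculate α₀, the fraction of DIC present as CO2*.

α₀ = 1 / (1 + K1/[H⁺] + K1K2/[H⁺]²) = 1 / (1 + 10^+2.22 + 10^+1.07)
   = 1 / (1 + 165.96 + 11.749) = 1/178.71 = 0.005596

α₀ = 0.00560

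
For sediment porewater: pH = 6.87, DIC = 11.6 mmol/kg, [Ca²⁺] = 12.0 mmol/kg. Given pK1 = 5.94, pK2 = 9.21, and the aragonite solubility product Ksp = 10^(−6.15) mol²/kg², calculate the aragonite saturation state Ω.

Ω = 0.801

α₂ = 1 / (1 + [H⁺]/K2 + [H⁺]²/(K1K2)) = 1 / (1 + 10^+2.34 + 10^+1.41)
   = 1 / (1 + 218.78 + 25.704) = 1/245.48 = 0.004074
[CO3²⁻] = α₂ × DIC = 0.004074 × 11.6 = 0.04725 mmol/kg
Ksp = 10^(−6.15) = 7.079×10^-7
Ω = [Ca²⁺][CO3²⁻]/Ksp = (12.0×10^-3)(4.725×10^-5) / 7.079×10^-7 = 0.801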